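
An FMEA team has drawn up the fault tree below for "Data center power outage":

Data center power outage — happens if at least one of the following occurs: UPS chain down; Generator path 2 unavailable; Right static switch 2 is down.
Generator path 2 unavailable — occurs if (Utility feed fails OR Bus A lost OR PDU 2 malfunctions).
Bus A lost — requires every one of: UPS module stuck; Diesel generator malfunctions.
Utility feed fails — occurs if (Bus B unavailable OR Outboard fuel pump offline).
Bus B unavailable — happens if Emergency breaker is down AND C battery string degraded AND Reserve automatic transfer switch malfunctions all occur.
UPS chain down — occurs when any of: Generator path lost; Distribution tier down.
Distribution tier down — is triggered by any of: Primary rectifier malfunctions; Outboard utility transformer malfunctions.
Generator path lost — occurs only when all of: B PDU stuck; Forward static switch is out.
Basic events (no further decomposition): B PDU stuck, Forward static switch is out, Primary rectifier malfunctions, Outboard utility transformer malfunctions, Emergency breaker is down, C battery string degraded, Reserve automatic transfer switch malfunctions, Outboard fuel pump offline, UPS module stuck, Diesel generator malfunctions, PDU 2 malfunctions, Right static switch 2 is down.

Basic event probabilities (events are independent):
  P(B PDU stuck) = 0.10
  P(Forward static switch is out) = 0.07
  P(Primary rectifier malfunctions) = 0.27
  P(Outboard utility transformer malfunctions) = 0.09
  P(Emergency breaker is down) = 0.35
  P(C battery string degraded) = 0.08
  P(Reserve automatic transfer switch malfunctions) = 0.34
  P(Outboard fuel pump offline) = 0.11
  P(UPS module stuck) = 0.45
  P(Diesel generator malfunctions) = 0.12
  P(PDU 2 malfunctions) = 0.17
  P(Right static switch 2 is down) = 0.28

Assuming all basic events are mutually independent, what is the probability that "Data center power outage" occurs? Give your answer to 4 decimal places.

0.6713

P(Generator path lost) [AND] = 0.10 × 0.07 = 0.007000
P(Distribution tier down) [OR] = 1 − (1−0.27) × (1−0.09) = 0.335700
P(UPS chain down) [OR] = 1 − (1−0.007000) × (1−0.335700) = 0.340350
P(Bus B unavailable) [AND] = 0.35 × 0.08 × 0.34 = 0.009520
P(Utility feed fails) [OR] = 1 − (1−0.009520) × (1−0.11) = 0.118473
P(Bus A lost) [AND] = 0.45 × 0.12 = 0.054000
P(Generator path 2 unavailable) [OR] = 1 − (1−0.118473) × (1−0.054000) × (1−0.17) = 0.307843
P(Data center power outage) [OR] = 1 − (1−0.340350) × (1−0.307843) × (1−0.28) = 0.671261
Rounded to 4 decimal places: P(Data center power outage) ≈ 0.6713.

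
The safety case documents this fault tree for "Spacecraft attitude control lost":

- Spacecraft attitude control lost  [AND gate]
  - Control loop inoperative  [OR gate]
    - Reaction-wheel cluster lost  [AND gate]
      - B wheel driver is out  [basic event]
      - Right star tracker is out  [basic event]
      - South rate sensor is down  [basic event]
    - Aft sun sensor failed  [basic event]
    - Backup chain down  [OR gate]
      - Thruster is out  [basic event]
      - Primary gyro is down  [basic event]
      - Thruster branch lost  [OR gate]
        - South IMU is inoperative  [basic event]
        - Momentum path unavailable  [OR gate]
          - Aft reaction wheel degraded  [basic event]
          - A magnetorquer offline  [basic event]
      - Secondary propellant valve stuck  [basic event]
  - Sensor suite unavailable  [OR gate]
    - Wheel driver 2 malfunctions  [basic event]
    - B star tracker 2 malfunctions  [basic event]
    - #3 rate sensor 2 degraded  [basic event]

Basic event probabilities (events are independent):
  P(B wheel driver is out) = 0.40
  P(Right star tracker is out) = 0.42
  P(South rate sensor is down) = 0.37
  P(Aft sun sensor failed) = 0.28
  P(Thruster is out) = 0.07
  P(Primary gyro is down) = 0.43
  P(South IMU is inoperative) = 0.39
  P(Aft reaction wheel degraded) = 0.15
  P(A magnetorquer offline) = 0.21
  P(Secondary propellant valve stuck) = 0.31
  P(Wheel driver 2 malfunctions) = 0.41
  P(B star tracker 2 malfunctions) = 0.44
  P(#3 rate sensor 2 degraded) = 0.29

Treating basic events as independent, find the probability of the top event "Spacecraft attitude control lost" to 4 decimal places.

P(Reaction-wheel cluster lost) [AND] = 0.40 × 0.42 × 0.37 = 0.062160
P(Momentum path unavailable) [OR] = 1 − (1−0.15) × (1−0.21) = 0.328500
P(Thruster branch lost) [OR] = 1 − (1−0.39) × (1−0.328500) = 0.590385
P(Backup chain down) [OR] = 1 − (1−0.07) × (1−0.43) × (1−0.590385) × (1−0.31) = 0.850176
P(Control loop inoperative) [OR] = 1 − (1−0.062160) × (1−0.28) × (1−0.850176) = 0.898832
P(Sensor suite unavailable) [OR] = 1 − (1−0.41) × (1−0.44) × (1−0.29) = 0.765416
P(Spacecraft attitude control lost) [AND] = 0.898832 × 0.765416 = 0.687980
Rounded to 4 decimal places: P(Spacecraft attitude control lost) ≈ 0.6880.

0.6880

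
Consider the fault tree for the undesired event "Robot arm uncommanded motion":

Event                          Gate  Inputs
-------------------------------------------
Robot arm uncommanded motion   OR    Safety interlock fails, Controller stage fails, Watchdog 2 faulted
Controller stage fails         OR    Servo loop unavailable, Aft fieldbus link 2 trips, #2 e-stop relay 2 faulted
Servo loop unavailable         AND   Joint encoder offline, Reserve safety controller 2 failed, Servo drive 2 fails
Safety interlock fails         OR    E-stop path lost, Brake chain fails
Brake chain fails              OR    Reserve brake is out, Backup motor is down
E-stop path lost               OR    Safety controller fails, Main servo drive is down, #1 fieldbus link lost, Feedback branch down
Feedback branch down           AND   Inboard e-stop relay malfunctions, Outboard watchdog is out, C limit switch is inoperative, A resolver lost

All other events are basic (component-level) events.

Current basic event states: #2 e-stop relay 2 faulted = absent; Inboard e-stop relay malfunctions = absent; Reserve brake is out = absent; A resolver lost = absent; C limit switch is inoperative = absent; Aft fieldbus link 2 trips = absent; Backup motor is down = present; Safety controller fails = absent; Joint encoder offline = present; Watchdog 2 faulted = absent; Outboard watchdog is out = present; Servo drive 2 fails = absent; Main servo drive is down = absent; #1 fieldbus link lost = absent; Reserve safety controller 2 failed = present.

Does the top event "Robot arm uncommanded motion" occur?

Feedback branch down [AND]: Inboard e-stop relay malfunctions=not, Outboard watchdog is out=occurs, C limit switch is inoperative=not, A resolver lost=not → not all inputs occur → does not occur.
E-stop path lost [OR]: Safety controller fails=not, Main servo drive is down=not, #1 fieldbus link lost=not, Feedback branch down=not → no input occurs → does not occur.
Brake chain fails [OR]: Reserve brake is out=not, Backup motor is down=occurs → at least one input occurs → occurs.
Safety interlock fails [OR]: E-stop path lost=not, Brake chain fails=occurs → at least one input occurs → occurs.
Servo loop unavailable [AND]: Joint encoder offline=occurs, Reserve safety controller 2 failed=occurs, Servo drive 2 fails=not → not all inputs occur → does not occur.
Controller stage fails [OR]: Servo loop unavailable=not, Aft fieldbus link 2 trips=not, #2 e-stop relay 2 faulted=not → no input occurs → does not occur.
Robot arm uncommanded motion [OR]: Safety interlock fails=occurs, Controller stage fails=not, Watchdog 2 faulted=not → at least one input occurs → occurs.

Yes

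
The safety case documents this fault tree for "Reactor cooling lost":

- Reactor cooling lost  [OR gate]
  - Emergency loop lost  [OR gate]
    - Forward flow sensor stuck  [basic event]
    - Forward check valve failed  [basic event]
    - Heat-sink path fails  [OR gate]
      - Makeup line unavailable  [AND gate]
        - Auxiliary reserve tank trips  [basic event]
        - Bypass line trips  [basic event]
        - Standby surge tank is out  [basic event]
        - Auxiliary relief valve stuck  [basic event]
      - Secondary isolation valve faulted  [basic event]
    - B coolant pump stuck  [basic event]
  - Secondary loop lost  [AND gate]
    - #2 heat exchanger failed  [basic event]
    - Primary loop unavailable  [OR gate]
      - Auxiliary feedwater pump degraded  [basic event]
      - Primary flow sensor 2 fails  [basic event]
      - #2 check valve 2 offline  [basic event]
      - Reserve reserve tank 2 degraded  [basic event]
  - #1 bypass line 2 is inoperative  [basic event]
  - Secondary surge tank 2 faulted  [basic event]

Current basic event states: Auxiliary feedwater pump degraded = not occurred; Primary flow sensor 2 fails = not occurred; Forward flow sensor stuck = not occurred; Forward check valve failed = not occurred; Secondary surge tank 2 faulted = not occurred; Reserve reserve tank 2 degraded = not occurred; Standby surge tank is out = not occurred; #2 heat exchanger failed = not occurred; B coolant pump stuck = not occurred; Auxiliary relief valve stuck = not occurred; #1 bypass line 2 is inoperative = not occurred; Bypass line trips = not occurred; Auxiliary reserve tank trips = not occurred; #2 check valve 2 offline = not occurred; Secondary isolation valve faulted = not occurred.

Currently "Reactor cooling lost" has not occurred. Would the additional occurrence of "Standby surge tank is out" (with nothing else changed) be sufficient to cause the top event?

Counterfactual: set "Standby surge tank is out" to occurred.
Makeup line unavailable [AND]: Auxiliary reserve tank trips=not, Bypass line trips=not, Standby surge tank is out=occurs, Auxiliary relief valve stuck=not → not all inputs occur → does not occur.
Heat-sink path fails [OR]: Makeup line unavailable=not, Secondary isolation valve faulted=not → no input occurs → does not occur.
Emergency loop lost [OR]: Forward flow sensor stuck=not, Forward check valve failed=not, Heat-sink path fails=not, B coolant pump stuck=not → no input occurs → does not occur.
Primary loop unavailable [OR]: Auxiliary feedwater pump degraded=not, Primary flow sensor 2 fails=not, #2 check valve 2 offline=not, Reserve reserve tank 2 degraded=not → no input occurs → does not occur.
Secondary loop lost [AND]: #2 heat exchanger failed=not, Primary loop unavailable=not → not all inputs occur → does not occur.
Reactor cooling lost [OR]: Emergency loop lost=not, Secondary loop lost=not, #1 bypass line 2 is inoperative=not, Secondary surge tank 2 faulted=not → no input occurs → does not occur.

No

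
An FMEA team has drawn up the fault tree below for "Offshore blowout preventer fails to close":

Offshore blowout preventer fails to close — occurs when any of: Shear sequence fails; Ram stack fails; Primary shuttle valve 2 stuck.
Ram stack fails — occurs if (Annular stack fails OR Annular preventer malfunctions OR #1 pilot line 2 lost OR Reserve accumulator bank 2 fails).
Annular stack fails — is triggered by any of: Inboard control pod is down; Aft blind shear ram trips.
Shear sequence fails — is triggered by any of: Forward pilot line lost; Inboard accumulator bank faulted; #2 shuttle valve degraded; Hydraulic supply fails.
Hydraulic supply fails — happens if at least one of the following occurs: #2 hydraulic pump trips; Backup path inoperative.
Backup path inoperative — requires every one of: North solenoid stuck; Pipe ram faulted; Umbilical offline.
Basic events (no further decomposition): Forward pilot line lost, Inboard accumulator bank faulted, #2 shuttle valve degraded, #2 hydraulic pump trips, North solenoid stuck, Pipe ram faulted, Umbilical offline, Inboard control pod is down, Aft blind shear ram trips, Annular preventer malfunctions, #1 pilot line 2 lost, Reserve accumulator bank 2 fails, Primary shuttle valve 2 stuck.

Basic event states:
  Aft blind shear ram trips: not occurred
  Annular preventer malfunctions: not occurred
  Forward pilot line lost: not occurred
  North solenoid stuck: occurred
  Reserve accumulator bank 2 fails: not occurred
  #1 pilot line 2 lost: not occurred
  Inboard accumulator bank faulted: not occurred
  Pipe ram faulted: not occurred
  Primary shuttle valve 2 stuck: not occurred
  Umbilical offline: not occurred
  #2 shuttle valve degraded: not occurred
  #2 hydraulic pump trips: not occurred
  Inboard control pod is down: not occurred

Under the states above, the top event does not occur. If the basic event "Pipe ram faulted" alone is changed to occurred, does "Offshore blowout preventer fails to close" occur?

Counterfactual: set "Pipe ram faulted" to occurred.
Backup path inoperative [AND]: North solenoid stuck=occurs, Pipe ram faulted=occurs, Umbilical offline=not → not all inputs occur → does not occur.
Hydraulic supply fails [OR]: #2 hydraulic pump trips=not, Backup path inoperative=not → no input occurs → does not occur.
Shear sequence fails [OR]: Forward pilot line lost=not, Inboard accumulator bank faulted=not, #2 shuttle valve degraded=not, Hydraulic supply fails=not → no input occurs → does not occur.
Annular stack fails [OR]: Inboard control pod is down=not, Aft blind shear ram trips=not → no input occurs → does not occur.
Ram stack fails [OR]: Annular stack fails=not, Annular preventer malfunctions=not, #1 pilot line 2 lost=not, Reserve accumulator bank 2 fails=not → no input occurs → does not occur.
Offshore blowout preventer fails to close [OR]: Shear sequence fails=not, Ram stack fails=not, Primary shuttle valve 2 stuck=not → no input occurs → does not occur.

No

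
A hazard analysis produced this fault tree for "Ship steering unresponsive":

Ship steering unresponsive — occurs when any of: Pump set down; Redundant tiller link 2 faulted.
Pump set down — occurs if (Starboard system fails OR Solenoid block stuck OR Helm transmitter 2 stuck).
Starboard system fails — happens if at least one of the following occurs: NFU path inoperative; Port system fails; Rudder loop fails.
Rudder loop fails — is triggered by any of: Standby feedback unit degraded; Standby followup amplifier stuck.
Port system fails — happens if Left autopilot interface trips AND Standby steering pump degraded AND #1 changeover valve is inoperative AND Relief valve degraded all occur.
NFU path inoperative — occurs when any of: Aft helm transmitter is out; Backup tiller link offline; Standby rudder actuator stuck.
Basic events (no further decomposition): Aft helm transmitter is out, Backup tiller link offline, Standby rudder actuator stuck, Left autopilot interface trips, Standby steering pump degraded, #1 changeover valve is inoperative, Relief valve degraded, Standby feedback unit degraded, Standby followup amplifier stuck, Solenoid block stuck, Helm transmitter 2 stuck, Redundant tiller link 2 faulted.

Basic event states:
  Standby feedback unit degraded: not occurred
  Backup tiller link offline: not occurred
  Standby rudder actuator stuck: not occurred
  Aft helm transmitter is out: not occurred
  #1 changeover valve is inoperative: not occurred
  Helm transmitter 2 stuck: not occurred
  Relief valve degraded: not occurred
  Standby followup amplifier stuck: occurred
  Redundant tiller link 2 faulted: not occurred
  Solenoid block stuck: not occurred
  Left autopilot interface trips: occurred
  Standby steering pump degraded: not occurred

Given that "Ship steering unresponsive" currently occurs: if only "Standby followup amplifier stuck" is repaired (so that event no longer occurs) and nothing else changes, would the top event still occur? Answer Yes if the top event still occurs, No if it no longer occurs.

No

Counterfactual: set "Standby followup amplifier stuck" to not occurred.
NFU path inoperative [OR]: Aft helm transmitter is out=not, Backup tiller link offline=not, Standby rudder actuator stuck=not → no input occurs → does not occur.
Port system fails [AND]: Left autopilot interface trips=occurs, Standby steering pump degraded=not, #1 changeover valve is inoperative=not, Relief valve degraded=not → not all inputs occur → does not occur.
Rudder loop fails [OR]: Standby feedback unit degraded=not, Standby followup amplifier stuck=not → no input occurs → does not occur.
Starboard system fails [OR]: NFU path inoperative=not, Port system fails=not, Rudder loop fails=not → no input occurs → does not occur.
Pump set down [OR]: Starboard system fails=not, Solenoid block stuck=not, Helm transmitter 2 stuck=not → no input occurs → does not occur.
Ship steering unresponsive [OR]: Pump set down=not, Redundant tiller link 2 faulted=not → no input occurs → does not occur.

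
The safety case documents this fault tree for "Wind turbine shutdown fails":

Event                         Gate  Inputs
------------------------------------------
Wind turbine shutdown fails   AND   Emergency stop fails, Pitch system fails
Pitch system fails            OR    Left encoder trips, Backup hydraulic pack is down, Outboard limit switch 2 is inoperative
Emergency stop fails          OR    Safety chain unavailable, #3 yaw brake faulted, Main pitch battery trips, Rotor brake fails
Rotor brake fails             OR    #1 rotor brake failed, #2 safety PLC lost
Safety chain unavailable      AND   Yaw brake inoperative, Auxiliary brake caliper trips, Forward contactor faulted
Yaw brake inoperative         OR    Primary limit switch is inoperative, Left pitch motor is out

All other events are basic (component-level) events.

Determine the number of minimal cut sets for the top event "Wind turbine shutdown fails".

Yaw brake inoperative [OR]: union of children's cut sets → 2 cut set(s).
Safety chain unavailable [AND]: one cut set from each child combined → 2 × 1 × 1 = 2 cut set(s).
Rotor brake fails [OR]: union of children's cut sets → 2 cut set(s).
Emergency stop fails [OR]: union of children's cut sets → 6 cut set(s).
Pitch system fails [OR]: union of children's cut sets → 3 cut set(s).
Wind turbine shutdown fails [AND]: one cut set from each child combined → 6 × 3 = 18 cut set(s).

18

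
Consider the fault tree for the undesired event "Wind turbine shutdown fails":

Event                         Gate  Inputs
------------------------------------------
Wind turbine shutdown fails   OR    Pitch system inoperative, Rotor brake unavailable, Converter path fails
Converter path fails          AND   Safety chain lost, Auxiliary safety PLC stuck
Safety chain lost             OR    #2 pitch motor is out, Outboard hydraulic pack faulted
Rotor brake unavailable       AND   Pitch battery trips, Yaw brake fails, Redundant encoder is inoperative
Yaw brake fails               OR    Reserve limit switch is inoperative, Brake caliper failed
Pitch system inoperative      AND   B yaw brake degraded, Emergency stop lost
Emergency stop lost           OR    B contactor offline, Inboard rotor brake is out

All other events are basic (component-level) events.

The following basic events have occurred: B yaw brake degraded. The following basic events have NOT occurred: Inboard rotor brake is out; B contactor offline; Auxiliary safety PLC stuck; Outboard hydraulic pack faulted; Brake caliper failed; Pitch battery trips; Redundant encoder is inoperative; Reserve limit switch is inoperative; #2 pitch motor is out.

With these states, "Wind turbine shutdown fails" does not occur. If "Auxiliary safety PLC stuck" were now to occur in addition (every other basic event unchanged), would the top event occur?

Counterfactual: set "Auxiliary safety PLC stuck" to occurred.
Emergency stop lost [OR]: B contactor offline=not, Inboard rotor brake is out=not → no input occurs → does not occur.
Pitch system inoperative [AND]: B yaw brake degraded=occurs, Emergency stop lost=not → not all inputs occur → does not occur.
Yaw brake fails [OR]: Reserve limit switch is inoperative=not, Brake caliper failed=not → no input occurs → does not occur.
Rotor brake unavailable [AND]: Pitch battery trips=not, Yaw brake fails=not, Redundant encoder is inoperative=not → not all inputs occur → does not occur.
Safety chain lost [OR]: #2 pitch motor is out=not, Outboard hydraulic pack faulted=not → no input occurs → does not occur.
Converter path fails [AND]: Safety chain lost=not, Auxiliary safety PLC stuck=occurs → not all inputs occur → does not occur.
Wind turbine shutdown fails [OR]: Pitch system inoperative=not, Rotor brake unavailable=not, Converter path fails=not → no input occurs → does not occur.

No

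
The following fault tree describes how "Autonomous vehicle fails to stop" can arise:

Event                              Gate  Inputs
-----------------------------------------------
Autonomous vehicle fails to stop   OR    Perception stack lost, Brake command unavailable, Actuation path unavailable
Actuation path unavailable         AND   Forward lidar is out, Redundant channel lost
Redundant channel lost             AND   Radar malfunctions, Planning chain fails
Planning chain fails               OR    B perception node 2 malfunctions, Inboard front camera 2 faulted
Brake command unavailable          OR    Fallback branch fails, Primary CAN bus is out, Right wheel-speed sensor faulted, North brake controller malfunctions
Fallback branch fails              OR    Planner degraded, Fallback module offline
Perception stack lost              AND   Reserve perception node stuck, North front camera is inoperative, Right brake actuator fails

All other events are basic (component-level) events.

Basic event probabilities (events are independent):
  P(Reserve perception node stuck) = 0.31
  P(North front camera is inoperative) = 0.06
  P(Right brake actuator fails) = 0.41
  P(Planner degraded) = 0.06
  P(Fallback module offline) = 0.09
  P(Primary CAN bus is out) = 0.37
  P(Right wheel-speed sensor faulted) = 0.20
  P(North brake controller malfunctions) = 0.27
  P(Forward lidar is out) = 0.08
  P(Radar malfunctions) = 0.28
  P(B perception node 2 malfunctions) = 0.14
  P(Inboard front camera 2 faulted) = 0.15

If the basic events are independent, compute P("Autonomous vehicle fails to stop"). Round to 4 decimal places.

P(Perception stack lost) [AND] = 0.31 × 0.06 × 0.41 = 0.007626
P(Fallback branch fails) [OR] = 1 − (1−0.06) × (1−0.09) = 0.144600
P(Brake command unavailable) [OR] = 1 − (1−0.144600) × (1−0.37) × (1−0.20) × (1−0.27) = 0.685281
P(Planning chain fails) [OR] = 1 − (1−0.14) × (1−0.15) = 0.269000
P(Redundant channel lost) [AND] = 0.28 × 0.269000 = 0.075320
P(Actuation path unavailable) [AND] = 0.08 × 0.075320 = 0.006026
P(Autonomous vehicle fails to stop) [OR] = 1 − (1−0.007626) × (1−0.685281) × (1−0.006026) = 0.689563
Rounded to 4 decimal places: P(Autonomous vehicle fails to stop) ≈ 0.6896.

0.6896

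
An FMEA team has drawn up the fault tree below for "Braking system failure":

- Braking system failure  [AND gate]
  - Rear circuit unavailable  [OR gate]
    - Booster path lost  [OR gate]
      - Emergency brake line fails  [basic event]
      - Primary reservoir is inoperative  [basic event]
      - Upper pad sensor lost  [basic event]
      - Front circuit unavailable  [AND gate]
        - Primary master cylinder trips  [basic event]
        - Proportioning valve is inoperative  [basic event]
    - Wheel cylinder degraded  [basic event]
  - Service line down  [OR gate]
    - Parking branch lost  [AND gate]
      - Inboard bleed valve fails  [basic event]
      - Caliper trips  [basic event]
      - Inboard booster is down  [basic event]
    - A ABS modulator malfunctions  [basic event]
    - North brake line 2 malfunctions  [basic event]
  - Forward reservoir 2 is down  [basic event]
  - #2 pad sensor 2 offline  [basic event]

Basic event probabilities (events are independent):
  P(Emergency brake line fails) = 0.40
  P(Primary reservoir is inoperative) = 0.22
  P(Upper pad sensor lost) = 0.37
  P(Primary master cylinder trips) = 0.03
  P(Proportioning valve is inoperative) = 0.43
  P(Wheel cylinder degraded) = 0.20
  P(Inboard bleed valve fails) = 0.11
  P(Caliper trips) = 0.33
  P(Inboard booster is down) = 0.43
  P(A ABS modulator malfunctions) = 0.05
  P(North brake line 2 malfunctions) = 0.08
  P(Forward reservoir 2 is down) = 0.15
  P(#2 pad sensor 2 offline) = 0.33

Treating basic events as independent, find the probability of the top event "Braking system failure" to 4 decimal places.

0.0053

P(Front circuit unavailable) [AND] = 0.03 × 0.43 = 0.012900
P(Booster path lost) [OR] = 1 − (1−0.40) × (1−0.22) × (1−0.37) × (1−0.012900) = 0.708963
P(Rear circuit unavailable) [OR] = 1 − (1−0.708963) × (1−0.20) = 0.767170
P(Parking branch lost) [AND] = 0.11 × 0.33 × 0.43 = 0.015609
P(Service line down) [OR] = 1 − (1−0.015609) × (1−0.05) × (1−0.08) = 0.139642
P(Braking system failure) [AND] = 0.767170 × 0.139642 × 0.15 × 0.33 = 0.005303
Rounded to 4 decimal places: P(Braking system failure) ≈ 0.0053.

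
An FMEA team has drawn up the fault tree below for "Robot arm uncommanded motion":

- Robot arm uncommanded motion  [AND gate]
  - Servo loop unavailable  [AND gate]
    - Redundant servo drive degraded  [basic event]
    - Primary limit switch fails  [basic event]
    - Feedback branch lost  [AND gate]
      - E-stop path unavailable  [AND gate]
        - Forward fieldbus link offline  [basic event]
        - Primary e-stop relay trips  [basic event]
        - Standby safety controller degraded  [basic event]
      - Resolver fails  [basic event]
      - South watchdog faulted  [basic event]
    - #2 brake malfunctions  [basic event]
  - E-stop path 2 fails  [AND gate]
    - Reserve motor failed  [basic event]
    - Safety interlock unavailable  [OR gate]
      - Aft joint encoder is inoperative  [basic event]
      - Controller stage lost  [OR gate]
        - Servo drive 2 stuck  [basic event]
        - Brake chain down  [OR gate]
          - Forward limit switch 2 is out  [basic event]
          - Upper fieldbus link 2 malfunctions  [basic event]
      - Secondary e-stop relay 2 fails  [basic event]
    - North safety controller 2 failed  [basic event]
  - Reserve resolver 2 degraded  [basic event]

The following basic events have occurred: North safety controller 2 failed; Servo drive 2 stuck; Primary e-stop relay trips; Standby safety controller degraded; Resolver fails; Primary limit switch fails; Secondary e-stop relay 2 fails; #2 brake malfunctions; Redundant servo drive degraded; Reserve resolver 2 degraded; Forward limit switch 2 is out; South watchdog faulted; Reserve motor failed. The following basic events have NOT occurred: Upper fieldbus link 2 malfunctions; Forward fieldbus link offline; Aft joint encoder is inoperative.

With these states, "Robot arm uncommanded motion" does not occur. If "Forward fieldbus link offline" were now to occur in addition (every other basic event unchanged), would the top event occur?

Counterfactual: set "Forward fieldbus link offline" to occurred.
E-stop path unavailable [AND]: Forward fieldbus link offline=occurs, Primary e-stop relay trips=occurs, Standby safety controller degraded=occurs → all inputs occur → occurs.
Feedback branch lost [AND]: E-stop path unavailable=occurs, Resolver fails=occurs, South watchdog faulted=occurs → all inputs occur → occurs.
Servo loop unavailable [AND]: Redundant servo drive degraded=occurs, Primary limit switch fails=occurs, Feedback branch lost=occurs, #2 brake malfunctions=occurs → all inputs occur → occurs.
Brake chain down [OR]: Forward limit switch 2 is out=occurs, Upper fieldbus link 2 malfunctions=not → at least one input occurs → occurs.
Controller stage lost [OR]: Servo drive 2 stuck=occurs, Brake chain down=occurs → at least one input occurs → occurs.
Safety interlock unavailable [OR]: Aft joint encoder is inoperative=not, Controller stage lost=occurs, Secondary e-stop relay 2 fails=occurs → at least one input occurs → occurs.
E-stop path 2 fails [AND]: Reserve motor failed=occurs, Safety interlock unavailable=occurs, North safety controller 2 failed=occurs → all inputs occur → occurs.
Robot arm uncommanded motion [AND]: Servo loop unavailable=occurs, E-stop path 2 fails=occurs, Reserve resolver 2 degraded=occurs → all inputs occur → occurs.

Yes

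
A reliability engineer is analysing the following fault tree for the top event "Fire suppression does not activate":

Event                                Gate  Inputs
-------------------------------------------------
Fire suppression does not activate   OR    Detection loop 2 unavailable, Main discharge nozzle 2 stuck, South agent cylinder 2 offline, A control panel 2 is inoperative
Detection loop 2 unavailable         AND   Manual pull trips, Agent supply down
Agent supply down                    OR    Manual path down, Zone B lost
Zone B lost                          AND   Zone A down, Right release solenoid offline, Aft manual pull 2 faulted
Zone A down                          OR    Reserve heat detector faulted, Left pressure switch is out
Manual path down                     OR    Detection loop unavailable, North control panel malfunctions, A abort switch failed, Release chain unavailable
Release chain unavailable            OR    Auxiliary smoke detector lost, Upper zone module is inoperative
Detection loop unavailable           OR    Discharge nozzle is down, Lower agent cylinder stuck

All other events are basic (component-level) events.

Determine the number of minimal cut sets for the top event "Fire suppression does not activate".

Detection loop unavailable [OR]: union of children's cut sets → 2 cut set(s).
Release chain unavailable [OR]: union of children's cut sets → 2 cut set(s).
Manual path down [OR]: union of children's cut sets → 6 cut set(s).
Zone A down [OR]: union of children's cut sets → 2 cut set(s).
Zone B lost [AND]: one cut set from each child combined → 2 × 1 × 1 = 2 cut set(s).
Agent supply down [OR]: union of children's cut sets → 8 cut set(s).
Detection loop 2 unavailable [AND]: one cut set from each child combined → 1 × 8 = 8 cut set(s).
Fire suppression does not activate [OR]: union of children's cut sets → 11 cut set(s).

11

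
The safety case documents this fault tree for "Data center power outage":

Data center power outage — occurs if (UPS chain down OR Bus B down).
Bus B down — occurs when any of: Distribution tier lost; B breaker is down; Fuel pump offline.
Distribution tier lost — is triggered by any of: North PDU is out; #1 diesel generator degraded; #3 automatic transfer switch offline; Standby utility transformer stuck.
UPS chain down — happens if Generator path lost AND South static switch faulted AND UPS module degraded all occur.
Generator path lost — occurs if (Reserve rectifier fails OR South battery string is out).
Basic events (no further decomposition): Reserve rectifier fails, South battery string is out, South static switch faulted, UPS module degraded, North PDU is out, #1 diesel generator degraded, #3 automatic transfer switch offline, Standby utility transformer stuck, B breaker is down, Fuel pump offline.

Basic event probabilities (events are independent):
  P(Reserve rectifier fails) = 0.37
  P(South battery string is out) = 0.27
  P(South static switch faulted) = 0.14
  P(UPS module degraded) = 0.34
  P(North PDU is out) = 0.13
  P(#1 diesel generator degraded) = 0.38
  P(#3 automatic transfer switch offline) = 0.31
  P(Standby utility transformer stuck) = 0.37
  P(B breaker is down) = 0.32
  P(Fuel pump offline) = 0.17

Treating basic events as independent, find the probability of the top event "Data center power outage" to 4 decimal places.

P(Generator path lost) [OR] = 1 − (1−0.37) × (1−0.27) = 0.540100
P(UPS chain down) [AND] = 0.540100 × 0.14 × 0.34 = 0.025709
P(Distribution tier lost) [OR] = 1 − (1−0.13) × (1−0.38) × (1−0.31) × (1−0.37) = 0.765523
P(Bus B down) [OR] = 1 − (1−0.765523) × (1−0.32) × (1−0.17) = 0.867661
P(Data center power outage) [OR] = 1 − (1−0.025709) × (1−0.867661) = 0.871063
Rounded to 4 decimal places: P(Data center power outage) ≈ 0.8711.

0.8711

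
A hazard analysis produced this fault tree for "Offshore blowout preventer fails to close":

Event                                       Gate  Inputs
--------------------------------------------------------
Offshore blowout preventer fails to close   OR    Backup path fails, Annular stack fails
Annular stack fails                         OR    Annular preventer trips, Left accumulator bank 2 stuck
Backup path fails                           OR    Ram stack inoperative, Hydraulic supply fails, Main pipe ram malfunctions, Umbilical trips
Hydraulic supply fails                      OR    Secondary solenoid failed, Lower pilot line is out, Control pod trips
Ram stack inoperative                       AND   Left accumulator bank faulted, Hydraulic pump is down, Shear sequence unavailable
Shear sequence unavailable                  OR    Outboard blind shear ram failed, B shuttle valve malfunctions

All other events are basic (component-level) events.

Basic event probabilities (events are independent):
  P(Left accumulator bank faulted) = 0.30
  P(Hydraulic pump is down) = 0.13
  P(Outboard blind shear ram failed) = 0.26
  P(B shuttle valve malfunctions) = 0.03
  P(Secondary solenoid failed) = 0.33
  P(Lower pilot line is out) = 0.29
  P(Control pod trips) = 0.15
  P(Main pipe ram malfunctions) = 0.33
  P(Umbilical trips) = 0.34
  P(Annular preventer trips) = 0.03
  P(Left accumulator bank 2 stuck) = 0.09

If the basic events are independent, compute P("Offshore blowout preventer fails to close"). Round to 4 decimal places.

P(Shear sequence unavailable) [OR] = 1 − (1−0.26) × (1−0.03) = 0.282200
P(Ram stack inoperative) [AND] = 0.30 × 0.13 × 0.282200 = 0.011006
P(Hydraulic supply fails) [OR] = 1 − (1−0.33) × (1−0.29) × (1−0.15) = 0.595655
P(Backup path fails) [OR] = 1 − (1−0.011006) × (1−0.595655) × (1−0.33) × (1−0.34) = 0.823167
P(Annular stack fails) [OR] = 1 − (1−0.03) × (1−0.09) = 0.117300
P(Offshore blowout preventer fails to close) [OR] = 1 − (1−0.823167) × (1−0.117300) = 0.843910
Rounded to 4 decimal places: P(Offshore blowout preventer fails to close) ≈ 0.8439.

0.8439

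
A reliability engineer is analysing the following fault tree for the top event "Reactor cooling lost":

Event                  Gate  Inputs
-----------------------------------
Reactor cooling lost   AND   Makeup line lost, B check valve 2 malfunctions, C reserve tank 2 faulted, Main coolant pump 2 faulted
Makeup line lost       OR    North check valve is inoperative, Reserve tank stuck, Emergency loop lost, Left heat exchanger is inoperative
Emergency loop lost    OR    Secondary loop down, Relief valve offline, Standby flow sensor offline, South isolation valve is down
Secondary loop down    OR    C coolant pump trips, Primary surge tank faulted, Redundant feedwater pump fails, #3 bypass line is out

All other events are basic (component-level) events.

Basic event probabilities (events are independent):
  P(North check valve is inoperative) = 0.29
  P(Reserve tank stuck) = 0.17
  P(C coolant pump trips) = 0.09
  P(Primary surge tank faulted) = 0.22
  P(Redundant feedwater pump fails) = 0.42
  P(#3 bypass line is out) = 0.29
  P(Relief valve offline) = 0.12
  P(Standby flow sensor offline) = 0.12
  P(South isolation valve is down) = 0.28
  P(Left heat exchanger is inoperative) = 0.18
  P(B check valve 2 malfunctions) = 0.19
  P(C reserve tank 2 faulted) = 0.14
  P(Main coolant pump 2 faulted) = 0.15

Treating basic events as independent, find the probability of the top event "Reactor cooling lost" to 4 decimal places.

P(Secondary loop down) [OR] = 1 − (1−0.09) × (1−0.22) × (1−0.42) × (1−0.29) = 0.707704
P(Emergency loop lost) [OR] = 1 − (1−0.707704) × (1−0.12) × (1−0.12) × (1−0.28) = 0.837025
P(Makeup line lost) [OR] = 1 − (1−0.29) × (1−0.17) × (1−0.837025) × (1−0.18) = 0.921246
P(Reactor cooling lost) [AND] = 0.921246 × 0.19 × 0.14 × 0.15 = 0.003676
Rounded to 4 decimal places: P(Reactor cooling lost) ≈ 0.0037.

0.0037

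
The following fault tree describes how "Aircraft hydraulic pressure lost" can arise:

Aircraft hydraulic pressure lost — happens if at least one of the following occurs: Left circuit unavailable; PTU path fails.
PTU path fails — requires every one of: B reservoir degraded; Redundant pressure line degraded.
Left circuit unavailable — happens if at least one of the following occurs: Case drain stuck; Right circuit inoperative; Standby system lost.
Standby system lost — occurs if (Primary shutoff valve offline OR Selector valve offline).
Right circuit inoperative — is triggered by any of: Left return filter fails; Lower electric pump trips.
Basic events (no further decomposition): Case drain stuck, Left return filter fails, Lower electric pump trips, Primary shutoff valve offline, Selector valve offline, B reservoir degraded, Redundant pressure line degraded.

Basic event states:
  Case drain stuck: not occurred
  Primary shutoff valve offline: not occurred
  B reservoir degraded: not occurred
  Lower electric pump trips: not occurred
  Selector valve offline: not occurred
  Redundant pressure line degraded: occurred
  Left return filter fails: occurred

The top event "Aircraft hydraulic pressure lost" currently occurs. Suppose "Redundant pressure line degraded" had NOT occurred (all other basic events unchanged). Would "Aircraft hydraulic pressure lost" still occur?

Yes

Counterfactual: set "Redundant pressure line degraded" to not occurred.
Right circuit inoperative [OR]: Left return filter fails=occurs, Lower electric pump trips=not → at least one input occurs → occurs.
Standby system lost [OR]: Primary shutoff valve offline=not, Selector valve offline=not → no input occurs → does not occur.
Left circuit unavailable [OR]: Case drain stuck=not, Right circuit inoperative=occurs, Standby system lost=not → at least one input occurs → occurs.
PTU path fails [AND]: B reservoir degraded=not, Redundant pressure line degraded=not → not all inputs occur → does not occur.
Aircraft hydraulic pressure lost [OR]: Left circuit unavailable=occurs, PTU path fails=not → at least one input occurs → occurs.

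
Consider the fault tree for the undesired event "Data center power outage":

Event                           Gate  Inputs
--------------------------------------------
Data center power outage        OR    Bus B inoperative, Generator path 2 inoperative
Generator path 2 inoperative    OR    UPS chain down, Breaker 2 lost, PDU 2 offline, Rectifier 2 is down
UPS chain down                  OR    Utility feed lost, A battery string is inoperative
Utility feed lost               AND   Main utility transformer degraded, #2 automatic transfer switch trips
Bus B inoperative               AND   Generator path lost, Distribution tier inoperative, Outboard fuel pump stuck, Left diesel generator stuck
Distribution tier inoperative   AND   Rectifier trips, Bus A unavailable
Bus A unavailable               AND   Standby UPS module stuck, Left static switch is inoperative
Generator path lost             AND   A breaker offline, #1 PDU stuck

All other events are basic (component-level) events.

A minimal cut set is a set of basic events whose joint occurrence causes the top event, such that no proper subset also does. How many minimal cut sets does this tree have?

Generator path lost [AND]: one cut set from each child combined → 1 × 1 = 1 cut set(s).
Bus A unavailable [AND]: one cut set from each child combined → 1 × 1 = 1 cut set(s).
Distribution tier inoperative [AND]: one cut set from each child combined → 1 × 1 = 1 cut set(s).
Bus B inoperative [AND]: one cut set from each child combined → 1 × 1 × 1 × 1 = 1 cut set(s).
Utility feed lost [AND]: one cut set from each child combined → 1 × 1 = 1 cut set(s).
UPS chain down [OR]: union of children's cut sets → 2 cut set(s).
Generator path 2 inoperative [OR]: union of children's cut sets → 5 cut set(s).
Data center power outage [OR]: union of children's cut sets → 6 cut set(s).
Minimal cut sets: {#1 PDU stuck, A breaker offline, Left diesel generator stuck, Left static switch is inoperative, Outboard fuel pump stuck, Rectifier trips, Standby UPS module stuck}; {#2 automatic transfer switch trips, Main utility transformer degraded}; {A battery string is inoperative}; {Breaker 2 lost}; {PDU 2 offline}; {Rectifier 2 is down}.

6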